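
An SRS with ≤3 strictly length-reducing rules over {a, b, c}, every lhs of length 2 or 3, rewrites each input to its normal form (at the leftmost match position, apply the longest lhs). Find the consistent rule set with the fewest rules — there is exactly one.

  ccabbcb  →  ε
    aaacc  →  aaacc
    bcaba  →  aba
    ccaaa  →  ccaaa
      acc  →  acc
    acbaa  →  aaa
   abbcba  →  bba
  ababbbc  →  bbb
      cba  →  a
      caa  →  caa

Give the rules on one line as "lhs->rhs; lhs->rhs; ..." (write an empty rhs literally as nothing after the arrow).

  | ccabbcb => ccbbcb => cbcb => cb => ε
  | aaacc
  | bcaba => aba
  | ccaaa

abb->bb; bc->; cb->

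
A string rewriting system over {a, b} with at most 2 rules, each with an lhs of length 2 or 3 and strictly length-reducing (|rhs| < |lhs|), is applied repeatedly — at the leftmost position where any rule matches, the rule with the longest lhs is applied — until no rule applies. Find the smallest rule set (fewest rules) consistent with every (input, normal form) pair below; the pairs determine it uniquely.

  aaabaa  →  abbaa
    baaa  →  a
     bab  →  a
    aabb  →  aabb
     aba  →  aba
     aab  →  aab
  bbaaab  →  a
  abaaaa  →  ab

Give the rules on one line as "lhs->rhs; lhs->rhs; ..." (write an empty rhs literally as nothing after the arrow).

aaa->ab; bab->a

  | aaabaa => abbaa
  | baaa => bab => a
  | bab => a
  | aabb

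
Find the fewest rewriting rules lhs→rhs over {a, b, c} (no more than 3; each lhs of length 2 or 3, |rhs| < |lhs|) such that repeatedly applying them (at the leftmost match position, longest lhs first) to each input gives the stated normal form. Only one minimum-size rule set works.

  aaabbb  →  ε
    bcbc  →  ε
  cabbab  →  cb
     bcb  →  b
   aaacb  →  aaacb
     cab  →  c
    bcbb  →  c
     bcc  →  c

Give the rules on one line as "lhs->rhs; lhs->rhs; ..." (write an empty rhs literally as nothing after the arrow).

ab->; bb->c; bc->

  | aaabbb => aabb => ab => ε
  | bcbc => bc => ε
  | cabbab => cbab => cb
  | bcb => b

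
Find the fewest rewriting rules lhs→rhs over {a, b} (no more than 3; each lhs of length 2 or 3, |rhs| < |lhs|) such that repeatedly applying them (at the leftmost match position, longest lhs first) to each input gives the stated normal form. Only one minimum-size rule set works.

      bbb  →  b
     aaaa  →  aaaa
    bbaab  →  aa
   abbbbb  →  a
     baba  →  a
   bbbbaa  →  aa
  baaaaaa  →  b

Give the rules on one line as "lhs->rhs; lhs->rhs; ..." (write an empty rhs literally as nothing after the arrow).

ab->a; ba->b; bb->

  | bbb => b
  | aaaa
  | bbaab => aab => aa
  | abbbbb => abbbb => abbb => abb => ab => a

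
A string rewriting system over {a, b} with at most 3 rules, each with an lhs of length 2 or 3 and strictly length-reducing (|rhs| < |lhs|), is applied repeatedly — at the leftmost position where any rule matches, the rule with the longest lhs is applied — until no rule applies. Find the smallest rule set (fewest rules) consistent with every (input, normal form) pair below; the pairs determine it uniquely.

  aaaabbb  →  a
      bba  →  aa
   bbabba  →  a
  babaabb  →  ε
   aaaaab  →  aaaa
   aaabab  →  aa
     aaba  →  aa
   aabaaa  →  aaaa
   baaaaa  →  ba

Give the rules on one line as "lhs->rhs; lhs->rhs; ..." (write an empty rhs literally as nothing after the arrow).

ab->; baa->b; bb->a

  | aaaabbb => aaabb => aab => a
  | bba => aa
  | bbabba => aabba => aba => a
  | babaabb => baabb => bbb => ab => ε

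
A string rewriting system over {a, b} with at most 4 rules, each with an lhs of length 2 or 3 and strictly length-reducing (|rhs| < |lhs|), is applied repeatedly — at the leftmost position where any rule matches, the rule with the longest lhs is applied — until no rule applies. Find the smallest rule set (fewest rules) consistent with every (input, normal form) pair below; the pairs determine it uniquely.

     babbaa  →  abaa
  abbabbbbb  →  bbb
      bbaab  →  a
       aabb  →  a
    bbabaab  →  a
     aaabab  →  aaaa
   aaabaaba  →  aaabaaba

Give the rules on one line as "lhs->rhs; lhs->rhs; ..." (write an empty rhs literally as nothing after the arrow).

  | babbaa => abaa
  | abbabbbbb => abbbbb => bbb
  | bbaab => bab => a
  | aabb => a

abb->; bab->a; bba->b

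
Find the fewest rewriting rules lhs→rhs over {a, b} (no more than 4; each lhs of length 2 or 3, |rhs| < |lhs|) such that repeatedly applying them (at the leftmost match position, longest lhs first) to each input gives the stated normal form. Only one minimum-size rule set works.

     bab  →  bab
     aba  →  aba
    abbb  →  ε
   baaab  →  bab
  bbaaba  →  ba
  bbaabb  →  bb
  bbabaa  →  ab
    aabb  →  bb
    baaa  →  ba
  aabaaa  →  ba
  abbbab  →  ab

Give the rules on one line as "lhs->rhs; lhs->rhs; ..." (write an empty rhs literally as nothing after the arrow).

  | bab
  | aba
  | abbb => aa => ε
  | baaab => bab

aa->; bba->a; bbb->a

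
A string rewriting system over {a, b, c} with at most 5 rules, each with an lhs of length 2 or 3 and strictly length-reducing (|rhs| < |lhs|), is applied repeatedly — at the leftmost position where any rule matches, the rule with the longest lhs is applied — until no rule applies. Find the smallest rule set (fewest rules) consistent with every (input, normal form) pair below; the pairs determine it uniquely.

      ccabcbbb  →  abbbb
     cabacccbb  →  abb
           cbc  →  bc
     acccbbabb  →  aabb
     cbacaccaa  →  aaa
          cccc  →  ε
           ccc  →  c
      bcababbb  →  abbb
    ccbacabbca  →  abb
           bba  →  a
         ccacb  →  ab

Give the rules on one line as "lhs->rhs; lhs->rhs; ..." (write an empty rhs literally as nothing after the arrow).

  | ccabcbbb => abcbbb => abbbb
  | cabacccbb => bacccbb => acccbb => acbb => abb
  | cbc => bc
  | acccbbabb => acbbabb => abbabb => ababb => aabb

ba->a; ca->; cb->b; cc->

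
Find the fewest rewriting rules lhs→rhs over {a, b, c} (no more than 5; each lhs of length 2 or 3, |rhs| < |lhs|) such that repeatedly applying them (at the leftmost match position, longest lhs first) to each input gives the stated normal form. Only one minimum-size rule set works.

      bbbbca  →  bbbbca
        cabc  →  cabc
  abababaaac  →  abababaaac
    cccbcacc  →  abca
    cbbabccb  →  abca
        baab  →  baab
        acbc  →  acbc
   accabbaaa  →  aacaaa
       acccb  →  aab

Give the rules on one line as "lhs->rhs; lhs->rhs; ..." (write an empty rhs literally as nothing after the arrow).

  | bbbbca
  | cabc
  | abababaaac
  | cccbcacc => abcacc => abca

bba->ca; cc->; ccb->ca; ccc->a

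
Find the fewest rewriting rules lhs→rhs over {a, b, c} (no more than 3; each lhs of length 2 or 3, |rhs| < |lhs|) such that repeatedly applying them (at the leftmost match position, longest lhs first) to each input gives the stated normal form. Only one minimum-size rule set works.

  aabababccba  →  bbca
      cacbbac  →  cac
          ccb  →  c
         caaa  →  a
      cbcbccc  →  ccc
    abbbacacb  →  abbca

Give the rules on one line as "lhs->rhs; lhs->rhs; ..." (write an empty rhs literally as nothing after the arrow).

aa->b; ba->; cb->

  | aabababccba => bbababccba => bbabccba => bbccba => bbca
  | cacbbac => cabac => cac
  | ccb => c
  | caaa => cba => a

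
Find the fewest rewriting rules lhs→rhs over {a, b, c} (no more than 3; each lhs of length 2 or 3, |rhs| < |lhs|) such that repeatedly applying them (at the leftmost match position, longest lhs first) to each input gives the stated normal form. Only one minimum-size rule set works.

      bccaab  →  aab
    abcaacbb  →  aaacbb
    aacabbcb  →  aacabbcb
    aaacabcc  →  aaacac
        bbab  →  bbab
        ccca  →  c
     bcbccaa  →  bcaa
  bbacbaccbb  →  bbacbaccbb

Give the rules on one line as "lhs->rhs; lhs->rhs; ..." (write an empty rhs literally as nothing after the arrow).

abc->a; bcc->; cca->

  | bccaab => aab
  | abcaacbb => aaacbb
  | aacabbcb
  | aaacabcc => aaacac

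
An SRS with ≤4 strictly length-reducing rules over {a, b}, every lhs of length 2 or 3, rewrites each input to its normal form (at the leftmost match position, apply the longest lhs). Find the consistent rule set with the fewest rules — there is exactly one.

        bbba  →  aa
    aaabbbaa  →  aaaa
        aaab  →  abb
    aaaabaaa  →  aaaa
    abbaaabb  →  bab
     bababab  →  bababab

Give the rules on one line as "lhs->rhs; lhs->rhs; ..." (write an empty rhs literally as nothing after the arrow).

  | bbba => baa => aa
  | aaabbbaa => abbbbaa => ababaa => abaaa => aaaa
  | aaab => abb
  | aaaabaaa => aabbaaa => bbbaaa => baaaa => aaaa

aab->bb; baa->aa; bbb->ba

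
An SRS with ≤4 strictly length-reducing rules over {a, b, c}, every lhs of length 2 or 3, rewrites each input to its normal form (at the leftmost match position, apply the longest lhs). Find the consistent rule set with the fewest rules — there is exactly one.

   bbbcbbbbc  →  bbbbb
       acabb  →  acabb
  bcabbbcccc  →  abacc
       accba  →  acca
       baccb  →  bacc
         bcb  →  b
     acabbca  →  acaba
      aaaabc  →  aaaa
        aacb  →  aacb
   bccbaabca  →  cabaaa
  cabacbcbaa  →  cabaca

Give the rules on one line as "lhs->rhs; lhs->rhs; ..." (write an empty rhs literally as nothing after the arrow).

bc->; bcc->ca; cba->c; ccb->cc

  | bbbcbbbbc => bbbbbbc => bbbbb
  | acabb
  | bcabbbcccc => abbbcccc => abbcacc => abacc
  | accba => acca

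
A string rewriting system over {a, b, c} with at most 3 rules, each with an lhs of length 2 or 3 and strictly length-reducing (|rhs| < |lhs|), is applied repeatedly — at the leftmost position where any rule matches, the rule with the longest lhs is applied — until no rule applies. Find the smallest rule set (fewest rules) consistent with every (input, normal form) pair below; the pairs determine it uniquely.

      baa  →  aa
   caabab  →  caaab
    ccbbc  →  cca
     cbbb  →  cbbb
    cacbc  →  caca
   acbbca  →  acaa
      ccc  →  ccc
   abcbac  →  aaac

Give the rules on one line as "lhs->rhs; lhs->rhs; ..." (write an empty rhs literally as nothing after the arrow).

  | baa => aa
  | caabab => caaab
  | ccbbc => ccba => cca
  | cbbb

ba->a; bc->a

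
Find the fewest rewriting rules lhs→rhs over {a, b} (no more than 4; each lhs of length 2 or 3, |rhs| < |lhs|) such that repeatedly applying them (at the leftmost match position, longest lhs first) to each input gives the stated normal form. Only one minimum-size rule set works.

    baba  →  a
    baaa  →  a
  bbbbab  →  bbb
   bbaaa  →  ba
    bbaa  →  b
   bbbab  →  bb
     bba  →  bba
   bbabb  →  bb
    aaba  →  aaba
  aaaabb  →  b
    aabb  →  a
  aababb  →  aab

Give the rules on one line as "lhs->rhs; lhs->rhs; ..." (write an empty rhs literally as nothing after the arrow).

  | baba => a
  | baaa => a
  | bbbbab => bbb
  | bbaaa => ba

aaa->b; abb->; baa->; bab->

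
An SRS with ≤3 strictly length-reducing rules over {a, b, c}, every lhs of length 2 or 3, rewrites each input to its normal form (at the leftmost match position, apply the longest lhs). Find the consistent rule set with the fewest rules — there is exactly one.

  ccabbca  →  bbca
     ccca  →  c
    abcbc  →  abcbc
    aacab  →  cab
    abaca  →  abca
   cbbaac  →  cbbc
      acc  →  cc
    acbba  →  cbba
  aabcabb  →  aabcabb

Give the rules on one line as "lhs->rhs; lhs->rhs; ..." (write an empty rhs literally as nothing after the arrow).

  | ccabbca => bbca
  | ccca => c
  | abcbc
  | aacab => acab => cab

ac->c; cca->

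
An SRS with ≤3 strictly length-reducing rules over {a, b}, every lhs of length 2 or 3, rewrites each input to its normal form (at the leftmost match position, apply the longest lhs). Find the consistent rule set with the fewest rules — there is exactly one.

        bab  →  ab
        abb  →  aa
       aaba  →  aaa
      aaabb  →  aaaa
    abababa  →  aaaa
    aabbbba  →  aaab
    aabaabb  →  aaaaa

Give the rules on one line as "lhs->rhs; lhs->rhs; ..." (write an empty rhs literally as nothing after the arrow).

  | bab => ab
  | abb => aa
  | aaba => aaa
  | aaabb => aaaa

ba->a; bb->a; bba->b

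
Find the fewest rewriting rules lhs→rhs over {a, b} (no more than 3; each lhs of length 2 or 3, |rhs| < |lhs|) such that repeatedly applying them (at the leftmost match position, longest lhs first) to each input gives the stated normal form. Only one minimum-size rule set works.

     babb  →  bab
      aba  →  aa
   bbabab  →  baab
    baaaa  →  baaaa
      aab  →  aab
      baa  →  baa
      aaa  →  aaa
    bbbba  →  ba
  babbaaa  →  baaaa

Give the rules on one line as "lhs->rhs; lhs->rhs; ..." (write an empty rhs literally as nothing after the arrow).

aba->aa; bb->b

  | babb => bab
  | aba => aa
  | bbabab => babab => baab
  | baaaa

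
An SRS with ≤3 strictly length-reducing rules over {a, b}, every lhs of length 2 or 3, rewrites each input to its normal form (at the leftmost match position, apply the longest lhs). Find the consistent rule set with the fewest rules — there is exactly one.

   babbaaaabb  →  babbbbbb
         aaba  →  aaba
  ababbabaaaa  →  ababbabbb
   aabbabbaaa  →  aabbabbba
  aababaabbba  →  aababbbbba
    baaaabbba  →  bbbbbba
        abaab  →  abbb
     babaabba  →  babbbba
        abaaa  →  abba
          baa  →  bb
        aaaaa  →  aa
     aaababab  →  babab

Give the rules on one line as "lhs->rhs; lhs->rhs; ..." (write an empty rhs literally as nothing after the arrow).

aaa->; baa->bb

  | babbaaaabb => babbbaabb => babbbbbb
  | aaba
  | ababbabaaaa => ababbabbaa => ababbabbb
  | aabbabbaaa => aabbabbba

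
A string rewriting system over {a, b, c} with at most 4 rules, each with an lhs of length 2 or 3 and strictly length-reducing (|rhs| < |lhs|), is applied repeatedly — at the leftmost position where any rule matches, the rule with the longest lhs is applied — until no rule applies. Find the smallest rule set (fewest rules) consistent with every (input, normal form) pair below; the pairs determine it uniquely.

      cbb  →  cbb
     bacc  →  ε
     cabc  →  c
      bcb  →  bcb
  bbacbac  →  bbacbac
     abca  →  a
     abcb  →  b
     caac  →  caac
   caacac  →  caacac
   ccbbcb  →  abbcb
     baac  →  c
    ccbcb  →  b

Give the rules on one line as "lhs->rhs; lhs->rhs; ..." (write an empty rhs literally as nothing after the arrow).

abc->; baa->; cc->a

  | cbb
  | bacc => baa => ε
  | cabc => c
  | bcb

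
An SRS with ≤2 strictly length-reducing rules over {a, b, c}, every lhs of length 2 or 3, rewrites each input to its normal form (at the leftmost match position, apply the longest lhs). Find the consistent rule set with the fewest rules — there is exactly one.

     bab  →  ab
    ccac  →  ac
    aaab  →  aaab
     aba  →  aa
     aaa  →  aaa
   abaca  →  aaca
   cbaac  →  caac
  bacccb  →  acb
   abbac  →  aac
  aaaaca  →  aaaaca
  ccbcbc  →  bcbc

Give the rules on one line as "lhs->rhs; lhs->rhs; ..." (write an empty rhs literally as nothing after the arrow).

  | bab => ab
  | ccac => ac
  | aaab
  | aba => aa

ba->a; cc->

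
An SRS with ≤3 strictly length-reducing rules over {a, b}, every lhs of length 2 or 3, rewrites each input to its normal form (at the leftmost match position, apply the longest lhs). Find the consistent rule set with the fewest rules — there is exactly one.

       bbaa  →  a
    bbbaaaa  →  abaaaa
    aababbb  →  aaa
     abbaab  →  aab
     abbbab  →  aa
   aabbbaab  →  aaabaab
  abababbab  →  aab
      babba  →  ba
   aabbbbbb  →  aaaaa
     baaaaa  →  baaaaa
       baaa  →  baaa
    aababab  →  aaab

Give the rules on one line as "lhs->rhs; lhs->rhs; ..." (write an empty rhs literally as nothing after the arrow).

  | bbaa => a
  | bbbaaaa => abaaaa
  | aababbb => aabb => aaa
  | abbaab => aab

bab->; bb->a; bba->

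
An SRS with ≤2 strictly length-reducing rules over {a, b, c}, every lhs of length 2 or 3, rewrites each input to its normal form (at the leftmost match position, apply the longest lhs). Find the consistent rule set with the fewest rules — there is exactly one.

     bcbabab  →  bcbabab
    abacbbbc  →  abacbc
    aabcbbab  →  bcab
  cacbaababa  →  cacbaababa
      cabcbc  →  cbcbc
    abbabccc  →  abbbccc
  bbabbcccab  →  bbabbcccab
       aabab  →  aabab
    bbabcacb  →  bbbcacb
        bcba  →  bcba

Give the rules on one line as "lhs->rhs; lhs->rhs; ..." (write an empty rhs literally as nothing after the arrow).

  | bcbabab
  | abacbbbc => abacbc
  | aabcbbab => abcbbab => bcbbab => bcab
  | cacbaababa

abc->bc; cbb->c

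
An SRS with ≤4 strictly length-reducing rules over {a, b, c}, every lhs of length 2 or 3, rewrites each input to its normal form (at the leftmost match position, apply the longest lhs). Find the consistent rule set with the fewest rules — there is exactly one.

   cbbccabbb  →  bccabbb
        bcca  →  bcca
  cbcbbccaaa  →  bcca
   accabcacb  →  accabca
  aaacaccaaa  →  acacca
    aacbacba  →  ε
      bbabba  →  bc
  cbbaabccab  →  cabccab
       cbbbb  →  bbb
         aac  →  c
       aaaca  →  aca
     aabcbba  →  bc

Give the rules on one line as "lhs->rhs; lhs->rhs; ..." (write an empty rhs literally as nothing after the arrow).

aa->; ba->c; cb->

  | cbbccabbb => bccabbb
  | bcca
  | cbcbbccaaa => cbbccaaa => bccaaa => bcca
  | accabcacb => accabca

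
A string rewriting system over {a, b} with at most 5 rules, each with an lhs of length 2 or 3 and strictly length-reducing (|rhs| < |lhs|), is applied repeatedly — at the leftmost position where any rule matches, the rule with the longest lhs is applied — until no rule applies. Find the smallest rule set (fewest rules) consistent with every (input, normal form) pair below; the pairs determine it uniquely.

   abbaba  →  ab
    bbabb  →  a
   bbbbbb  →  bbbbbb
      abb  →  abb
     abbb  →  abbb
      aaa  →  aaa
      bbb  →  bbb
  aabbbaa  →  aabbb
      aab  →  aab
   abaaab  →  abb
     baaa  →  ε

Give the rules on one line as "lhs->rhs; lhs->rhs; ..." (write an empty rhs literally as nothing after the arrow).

  | abbaba => abaa => aba => ab
  | bbabb => bab => a
  | bbbbbb
  | abb

aba->ab; ba->; baa->b; bab->a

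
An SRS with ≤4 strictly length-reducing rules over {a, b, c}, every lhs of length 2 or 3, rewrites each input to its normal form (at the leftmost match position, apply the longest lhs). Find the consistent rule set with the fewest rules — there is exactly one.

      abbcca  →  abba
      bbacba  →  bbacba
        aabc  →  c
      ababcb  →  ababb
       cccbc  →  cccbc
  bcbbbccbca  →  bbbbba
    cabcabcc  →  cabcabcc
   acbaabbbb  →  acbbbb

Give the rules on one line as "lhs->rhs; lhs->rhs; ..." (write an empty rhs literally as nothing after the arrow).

aab->; bbc->bb; bcb->bb

  | abbcca => abbca => abba
  | bbacba
  | aabc => c
  | ababcb => ababb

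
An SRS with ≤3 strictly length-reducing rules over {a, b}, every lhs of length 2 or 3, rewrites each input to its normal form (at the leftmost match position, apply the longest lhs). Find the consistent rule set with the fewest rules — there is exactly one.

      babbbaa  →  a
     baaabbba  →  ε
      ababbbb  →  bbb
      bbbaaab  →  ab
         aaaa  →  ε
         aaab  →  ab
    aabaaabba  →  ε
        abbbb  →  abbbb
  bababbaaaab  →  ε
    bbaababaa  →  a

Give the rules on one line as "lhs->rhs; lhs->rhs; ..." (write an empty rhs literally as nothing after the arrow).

  | babbbaa => abbbaa => abbaa => abaa => aaa => a
  | baaabbba => aaabbba => abbba => abba => aba => aa => ε
  | ababbbb => aabbbb => bbb
  | bbbaaab => bbaaab => baaab => aaab => ab

aa->; aab->; ba->a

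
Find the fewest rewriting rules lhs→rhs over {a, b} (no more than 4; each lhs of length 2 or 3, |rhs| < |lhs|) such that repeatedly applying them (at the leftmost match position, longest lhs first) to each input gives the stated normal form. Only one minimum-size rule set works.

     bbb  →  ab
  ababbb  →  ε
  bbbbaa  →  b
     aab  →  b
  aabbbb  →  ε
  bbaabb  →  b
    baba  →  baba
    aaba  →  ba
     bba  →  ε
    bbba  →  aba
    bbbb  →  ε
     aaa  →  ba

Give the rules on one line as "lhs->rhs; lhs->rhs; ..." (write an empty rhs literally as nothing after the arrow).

  | bbb => ab
  | ababbb => abaab => abb => aa => ε
  | bbbbaa => abbaa => aaaa => baa => b
  | aab => b

aa->; aaa->ba; bb->a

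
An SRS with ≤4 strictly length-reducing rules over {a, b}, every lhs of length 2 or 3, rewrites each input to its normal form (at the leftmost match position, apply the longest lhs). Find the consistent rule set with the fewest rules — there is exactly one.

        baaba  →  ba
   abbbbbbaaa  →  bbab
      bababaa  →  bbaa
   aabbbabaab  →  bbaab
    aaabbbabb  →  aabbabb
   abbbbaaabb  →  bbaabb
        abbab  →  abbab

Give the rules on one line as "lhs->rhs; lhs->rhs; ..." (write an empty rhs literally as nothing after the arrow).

aaa->bb; aba->; bbb->aa

  | baaba => ba
  | abbbbbbaaa => aaabbbaaa => bbbbbaaa => aabbaaa => aabbbb => aaaab => bbab
  | bababaa => bbaa
  | aabbbabaab => aaaaabaab => bbaabaab => bbaab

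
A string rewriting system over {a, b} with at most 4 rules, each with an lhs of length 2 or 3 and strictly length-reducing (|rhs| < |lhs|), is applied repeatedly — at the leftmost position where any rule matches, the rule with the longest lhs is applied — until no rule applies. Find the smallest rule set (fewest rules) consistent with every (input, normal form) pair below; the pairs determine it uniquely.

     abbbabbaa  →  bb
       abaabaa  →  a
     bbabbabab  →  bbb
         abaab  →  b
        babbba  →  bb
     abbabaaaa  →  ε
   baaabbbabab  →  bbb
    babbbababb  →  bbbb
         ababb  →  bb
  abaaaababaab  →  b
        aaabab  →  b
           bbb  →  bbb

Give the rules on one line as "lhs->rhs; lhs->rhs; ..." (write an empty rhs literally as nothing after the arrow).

  | abbbabbaa => bbbabbaa => bbbbaa => bbba => bb
  | abaabaa => baabaa => abaa => baa => a
  | bbabbabab => bbbabab => bbbab => bbb
  | abaab => baab => ab => b

aa->; ab->b; ba->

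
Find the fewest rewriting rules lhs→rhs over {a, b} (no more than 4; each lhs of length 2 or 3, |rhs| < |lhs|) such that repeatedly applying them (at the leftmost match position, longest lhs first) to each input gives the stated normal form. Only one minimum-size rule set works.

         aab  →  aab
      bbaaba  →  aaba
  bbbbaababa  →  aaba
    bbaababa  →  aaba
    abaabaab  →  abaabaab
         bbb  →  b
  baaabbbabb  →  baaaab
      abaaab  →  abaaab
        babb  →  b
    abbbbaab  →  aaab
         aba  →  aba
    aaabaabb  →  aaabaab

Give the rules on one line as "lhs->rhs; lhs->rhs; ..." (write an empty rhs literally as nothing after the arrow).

  | aab
  | bbaaba => aaba
  | bbbbaababa => bbbaababa => bbaababa => aababa => aaba
  | bbaababa => aababa => aaba

bab->b; bb->b; bba->a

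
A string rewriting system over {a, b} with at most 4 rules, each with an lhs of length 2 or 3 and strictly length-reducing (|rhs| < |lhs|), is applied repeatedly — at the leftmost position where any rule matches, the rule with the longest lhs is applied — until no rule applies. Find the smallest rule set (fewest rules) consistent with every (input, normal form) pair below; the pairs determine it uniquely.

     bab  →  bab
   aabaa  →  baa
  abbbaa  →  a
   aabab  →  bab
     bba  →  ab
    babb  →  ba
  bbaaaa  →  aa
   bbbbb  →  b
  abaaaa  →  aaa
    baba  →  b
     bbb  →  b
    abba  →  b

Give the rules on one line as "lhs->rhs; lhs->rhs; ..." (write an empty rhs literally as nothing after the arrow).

  | bab
  | aabaa => baa
  | abbbaa => abaa => a
  | aabab => bab

aab->b; aba->; bb->; bba->ab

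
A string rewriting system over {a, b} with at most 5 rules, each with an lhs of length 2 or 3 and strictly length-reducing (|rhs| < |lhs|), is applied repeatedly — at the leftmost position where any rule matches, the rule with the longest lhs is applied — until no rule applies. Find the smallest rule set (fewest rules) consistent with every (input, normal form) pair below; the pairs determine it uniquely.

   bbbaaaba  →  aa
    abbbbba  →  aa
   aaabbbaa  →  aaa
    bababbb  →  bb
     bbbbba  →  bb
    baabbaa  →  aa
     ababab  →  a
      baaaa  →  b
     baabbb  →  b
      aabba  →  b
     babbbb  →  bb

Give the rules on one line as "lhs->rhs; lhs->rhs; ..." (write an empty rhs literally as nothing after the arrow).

aab->; ab->a; ba->b; bbb->

  | bbbaaaba => aaaba => aa
  | abbbbba => abbbba => abbba => abba => aba => aa
  | aaabbbaa => abbaa => abaa => aaa
  | bababbb => bbabbb => bbbbb => bb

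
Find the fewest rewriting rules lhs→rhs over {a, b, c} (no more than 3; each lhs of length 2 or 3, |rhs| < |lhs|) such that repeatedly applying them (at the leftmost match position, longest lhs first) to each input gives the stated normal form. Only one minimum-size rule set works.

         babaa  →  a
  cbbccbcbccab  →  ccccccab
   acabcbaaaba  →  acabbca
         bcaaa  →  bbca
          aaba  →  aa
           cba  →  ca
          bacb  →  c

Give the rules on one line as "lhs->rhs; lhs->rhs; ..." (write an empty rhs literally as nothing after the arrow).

ba->; caa->bc; cb->c

  | babaa => baa => a
  | cbbccbcbccab => cbccbcbccab => cccbcbccab => ccccbccab => ccccccab
  | acabcbaaaba => acabcaaaba => acabbcaba => acabbca
  | bcaaa => bbca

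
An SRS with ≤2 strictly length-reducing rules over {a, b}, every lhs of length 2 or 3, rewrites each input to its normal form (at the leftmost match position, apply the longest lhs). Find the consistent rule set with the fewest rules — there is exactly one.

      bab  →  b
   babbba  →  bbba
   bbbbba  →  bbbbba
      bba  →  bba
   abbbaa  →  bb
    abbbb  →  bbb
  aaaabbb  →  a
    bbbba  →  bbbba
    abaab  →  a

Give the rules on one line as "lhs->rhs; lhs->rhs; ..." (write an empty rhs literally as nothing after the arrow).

  | bab => b
  | babbba => bbba
  | bbbbba
  | bba

ab->; baa->b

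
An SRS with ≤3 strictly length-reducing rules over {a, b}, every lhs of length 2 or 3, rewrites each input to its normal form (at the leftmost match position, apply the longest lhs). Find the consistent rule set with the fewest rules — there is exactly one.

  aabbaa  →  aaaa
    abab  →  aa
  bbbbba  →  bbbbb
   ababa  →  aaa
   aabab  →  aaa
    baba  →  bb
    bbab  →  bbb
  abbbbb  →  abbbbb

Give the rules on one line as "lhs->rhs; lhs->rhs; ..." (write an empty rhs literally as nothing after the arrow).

aab->aa; aba->aa; ba->b

  | aabbaa => aabaa => aaaa
  | abab => aab => aa
  | bbbbba => bbbbb
  | ababa => aaba => aaa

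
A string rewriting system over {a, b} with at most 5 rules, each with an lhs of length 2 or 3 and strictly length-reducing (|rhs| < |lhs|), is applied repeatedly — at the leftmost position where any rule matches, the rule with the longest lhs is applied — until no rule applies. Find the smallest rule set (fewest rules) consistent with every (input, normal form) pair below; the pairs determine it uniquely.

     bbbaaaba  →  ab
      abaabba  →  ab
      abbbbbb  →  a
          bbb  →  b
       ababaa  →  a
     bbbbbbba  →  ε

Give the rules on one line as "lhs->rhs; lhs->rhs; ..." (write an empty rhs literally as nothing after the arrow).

aa->a; aba->ab; ba->; bb->

  | bbbaaaba => baaaba => aaba => aba => ab
  | abaabba => ababba => abbba => aba => ab
  | abbbbbb => abbbb => abb => a
  | bbb => b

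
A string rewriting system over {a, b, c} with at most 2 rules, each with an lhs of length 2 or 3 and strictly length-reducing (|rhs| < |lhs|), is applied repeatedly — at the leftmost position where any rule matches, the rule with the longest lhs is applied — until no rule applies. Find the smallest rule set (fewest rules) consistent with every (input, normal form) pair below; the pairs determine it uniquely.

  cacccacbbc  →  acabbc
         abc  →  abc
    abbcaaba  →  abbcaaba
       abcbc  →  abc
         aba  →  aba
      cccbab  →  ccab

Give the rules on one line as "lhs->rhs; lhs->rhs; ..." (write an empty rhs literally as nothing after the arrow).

cac->a; cb->

  | cacccacbbc => accacbbc => acabbc
  | abc
  | abbcaaba
  | abcbc => abc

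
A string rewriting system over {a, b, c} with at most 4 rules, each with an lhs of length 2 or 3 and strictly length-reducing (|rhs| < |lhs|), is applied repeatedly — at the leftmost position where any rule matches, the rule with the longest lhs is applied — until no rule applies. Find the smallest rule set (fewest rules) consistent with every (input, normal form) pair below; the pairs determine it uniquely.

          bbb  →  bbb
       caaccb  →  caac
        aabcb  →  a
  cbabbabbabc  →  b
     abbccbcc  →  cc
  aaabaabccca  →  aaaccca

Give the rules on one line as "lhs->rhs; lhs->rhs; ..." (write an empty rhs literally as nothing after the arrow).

  | bbb
  | caaccb => caac
  | aabcb => acb => a
  | cbabbabbabc => abbabbabc => babbabc => bbabc => bbc => b

ab->; bc->; cb->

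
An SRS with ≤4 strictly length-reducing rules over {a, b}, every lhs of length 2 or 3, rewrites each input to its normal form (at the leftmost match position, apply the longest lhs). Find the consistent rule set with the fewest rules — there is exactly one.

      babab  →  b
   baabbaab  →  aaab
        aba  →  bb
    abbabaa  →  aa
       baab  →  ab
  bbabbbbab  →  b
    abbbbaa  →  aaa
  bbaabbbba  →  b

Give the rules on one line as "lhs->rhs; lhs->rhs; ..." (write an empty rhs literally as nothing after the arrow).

  | babab => bab => b
  | baabbaab => abbaab => aaab
  | aba => bb
  | abbabaa => aabaa => abba => aa

aba->bb; abb->a; ba->; bbb->b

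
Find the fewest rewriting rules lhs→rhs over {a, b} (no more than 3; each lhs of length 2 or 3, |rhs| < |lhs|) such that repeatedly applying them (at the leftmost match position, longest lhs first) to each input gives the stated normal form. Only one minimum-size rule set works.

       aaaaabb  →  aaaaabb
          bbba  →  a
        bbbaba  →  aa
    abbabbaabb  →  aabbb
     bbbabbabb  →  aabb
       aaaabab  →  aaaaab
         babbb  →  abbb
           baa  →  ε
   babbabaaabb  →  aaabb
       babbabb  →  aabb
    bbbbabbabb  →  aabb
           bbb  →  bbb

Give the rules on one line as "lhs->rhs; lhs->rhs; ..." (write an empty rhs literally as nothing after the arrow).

  | aaaaabb
  | bbba => bba => ba => a
  | bbbaba => bbaba => baba => aba => aa
  | abbabbaabb => ababbaabb => aabbaabb => aabbb

ba->a; baa->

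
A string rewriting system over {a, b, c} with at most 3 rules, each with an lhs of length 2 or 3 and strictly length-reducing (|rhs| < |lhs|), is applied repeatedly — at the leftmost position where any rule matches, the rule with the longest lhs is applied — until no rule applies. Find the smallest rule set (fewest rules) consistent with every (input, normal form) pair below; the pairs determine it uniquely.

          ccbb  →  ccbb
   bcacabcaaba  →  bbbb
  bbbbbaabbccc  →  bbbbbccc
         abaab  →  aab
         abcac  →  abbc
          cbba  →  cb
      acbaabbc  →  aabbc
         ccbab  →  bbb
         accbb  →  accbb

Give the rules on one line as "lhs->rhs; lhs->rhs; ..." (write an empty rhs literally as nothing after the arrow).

  | ccbb
  | bcacabcaaba => bbcabcaaba => bbbbcaaba => bbbbbaba => bbbbba => bbbb
  | bbbbbaabbccc => bbbbabbccc => bbbbbccc
  | abaab => aab

ba->; ca->b; cba->ab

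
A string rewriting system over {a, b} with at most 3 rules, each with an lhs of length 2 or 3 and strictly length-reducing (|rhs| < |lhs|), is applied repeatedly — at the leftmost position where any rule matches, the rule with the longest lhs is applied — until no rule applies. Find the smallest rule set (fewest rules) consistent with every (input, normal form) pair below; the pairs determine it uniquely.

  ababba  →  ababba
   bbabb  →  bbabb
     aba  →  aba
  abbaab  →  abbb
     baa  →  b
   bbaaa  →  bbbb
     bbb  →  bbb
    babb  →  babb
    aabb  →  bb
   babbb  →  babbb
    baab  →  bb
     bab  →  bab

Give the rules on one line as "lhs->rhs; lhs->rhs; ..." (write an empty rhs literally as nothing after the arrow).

aa->; aaa->bb

  | ababba
  | bbabb
  | aba
  | abbaab => abbb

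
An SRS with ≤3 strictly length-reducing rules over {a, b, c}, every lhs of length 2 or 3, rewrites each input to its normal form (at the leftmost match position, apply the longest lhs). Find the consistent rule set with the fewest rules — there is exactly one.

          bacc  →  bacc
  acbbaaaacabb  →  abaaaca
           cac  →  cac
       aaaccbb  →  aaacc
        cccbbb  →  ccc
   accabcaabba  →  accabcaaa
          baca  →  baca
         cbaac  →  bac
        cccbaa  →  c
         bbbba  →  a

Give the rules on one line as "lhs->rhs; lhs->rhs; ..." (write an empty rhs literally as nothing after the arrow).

  | bacc
  | acbbaaaacabb => acbaaaacabb => abaaacabb => abaaaca
  | cac
  | aaaccbb => aaaccb => aaacc

bb->; cb->c; cba->b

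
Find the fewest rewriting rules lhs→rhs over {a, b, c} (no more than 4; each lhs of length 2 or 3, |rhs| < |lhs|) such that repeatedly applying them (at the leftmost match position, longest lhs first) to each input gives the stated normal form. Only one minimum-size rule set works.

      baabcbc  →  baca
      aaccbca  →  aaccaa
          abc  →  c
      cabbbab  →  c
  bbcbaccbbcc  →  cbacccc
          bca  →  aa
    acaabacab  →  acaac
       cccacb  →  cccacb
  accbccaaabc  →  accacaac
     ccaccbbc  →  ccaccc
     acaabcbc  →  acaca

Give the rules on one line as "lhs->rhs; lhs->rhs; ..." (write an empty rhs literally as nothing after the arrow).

ab->; bb->; bc->a

  | baabcbc => bacbc => baca
  | aaccbca => aaccaa
  | abc => c
  | cabbbab => cbbab => cab => c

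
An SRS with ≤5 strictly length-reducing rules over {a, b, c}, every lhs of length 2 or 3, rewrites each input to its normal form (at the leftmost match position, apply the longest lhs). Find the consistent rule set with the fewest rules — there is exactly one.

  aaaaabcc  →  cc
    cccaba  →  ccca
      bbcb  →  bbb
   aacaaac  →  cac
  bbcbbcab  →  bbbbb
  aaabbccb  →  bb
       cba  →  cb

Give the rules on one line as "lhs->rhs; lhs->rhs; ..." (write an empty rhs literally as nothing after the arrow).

aa->; ab->; ba->b; bc->b

  | aaaaabcc => aaabcc => abcc => cc
  | cccaba => ccca
  | bbcb => bbb
  | aacaaac => caaac => cac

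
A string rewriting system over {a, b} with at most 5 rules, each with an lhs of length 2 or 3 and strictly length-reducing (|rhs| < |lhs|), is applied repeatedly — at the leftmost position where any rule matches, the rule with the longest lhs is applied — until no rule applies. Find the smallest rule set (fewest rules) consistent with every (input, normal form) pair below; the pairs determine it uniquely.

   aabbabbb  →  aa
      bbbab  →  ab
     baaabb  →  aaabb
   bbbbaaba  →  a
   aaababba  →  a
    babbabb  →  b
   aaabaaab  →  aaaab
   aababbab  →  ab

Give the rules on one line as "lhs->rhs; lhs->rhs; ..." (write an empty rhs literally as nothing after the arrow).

  | aabbabbb => aabbb => aa
  | bbbab => ab
  | baaabb => aaabb
  | bbbbaaba => baaba => aaba => a

aba->; ba->a; bab->; bbb->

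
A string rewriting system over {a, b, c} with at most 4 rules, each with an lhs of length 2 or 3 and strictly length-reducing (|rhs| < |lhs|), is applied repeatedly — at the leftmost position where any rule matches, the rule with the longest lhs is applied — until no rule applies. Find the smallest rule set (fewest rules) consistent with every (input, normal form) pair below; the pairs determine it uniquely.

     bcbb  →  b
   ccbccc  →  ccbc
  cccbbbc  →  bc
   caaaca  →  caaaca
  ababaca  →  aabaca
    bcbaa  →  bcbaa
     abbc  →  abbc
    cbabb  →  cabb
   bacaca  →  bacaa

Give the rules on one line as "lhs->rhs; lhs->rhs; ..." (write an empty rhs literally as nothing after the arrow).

bab->ab; cac->ca; cbb->; ccc->c

  | bcbb => b
  | ccbccc => ccbc
  | cccbbbc => cbbbc => bc
  | caaaca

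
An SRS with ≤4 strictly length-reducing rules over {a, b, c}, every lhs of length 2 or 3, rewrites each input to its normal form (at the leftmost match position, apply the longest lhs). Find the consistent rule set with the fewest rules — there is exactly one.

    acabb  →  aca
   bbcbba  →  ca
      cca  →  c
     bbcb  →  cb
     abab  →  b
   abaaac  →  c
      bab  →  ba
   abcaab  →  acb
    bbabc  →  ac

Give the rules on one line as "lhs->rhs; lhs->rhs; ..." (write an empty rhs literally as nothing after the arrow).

aa->; ab->a; bb->; cca->c

  | acabb => acab => aca
  | bbcbba => cbba => ca
  | cca => c
  | bbcb => cb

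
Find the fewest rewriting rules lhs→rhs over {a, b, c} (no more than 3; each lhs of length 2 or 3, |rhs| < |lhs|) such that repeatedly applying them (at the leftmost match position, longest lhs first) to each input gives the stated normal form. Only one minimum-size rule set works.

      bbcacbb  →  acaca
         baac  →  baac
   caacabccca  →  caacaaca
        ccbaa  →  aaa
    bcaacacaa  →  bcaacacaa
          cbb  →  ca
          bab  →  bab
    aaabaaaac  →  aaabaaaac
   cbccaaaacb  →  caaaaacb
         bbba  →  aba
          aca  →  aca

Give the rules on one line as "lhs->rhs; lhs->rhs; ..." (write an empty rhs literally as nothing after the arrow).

  | bbcacbb => acacbb => acaca
  | baac
  | caacabccca => caacabbca => caacaaca
  | ccbaa => bbaa => aaa

bb->a; cc->b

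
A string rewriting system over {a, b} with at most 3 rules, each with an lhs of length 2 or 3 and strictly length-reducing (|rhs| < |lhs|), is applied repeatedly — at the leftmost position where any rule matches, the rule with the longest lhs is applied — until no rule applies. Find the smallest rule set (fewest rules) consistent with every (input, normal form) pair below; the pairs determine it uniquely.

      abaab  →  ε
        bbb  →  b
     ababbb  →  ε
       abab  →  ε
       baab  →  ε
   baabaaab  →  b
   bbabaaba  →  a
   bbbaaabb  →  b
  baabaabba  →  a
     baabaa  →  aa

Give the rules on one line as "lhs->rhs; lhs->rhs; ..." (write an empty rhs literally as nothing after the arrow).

ab->b; bb->

  | abaab => baab => bab => bb => ε
  | bbb => b
  | ababbb => babbb => bbbb => bb => ε
  | abab => bab => bb => ε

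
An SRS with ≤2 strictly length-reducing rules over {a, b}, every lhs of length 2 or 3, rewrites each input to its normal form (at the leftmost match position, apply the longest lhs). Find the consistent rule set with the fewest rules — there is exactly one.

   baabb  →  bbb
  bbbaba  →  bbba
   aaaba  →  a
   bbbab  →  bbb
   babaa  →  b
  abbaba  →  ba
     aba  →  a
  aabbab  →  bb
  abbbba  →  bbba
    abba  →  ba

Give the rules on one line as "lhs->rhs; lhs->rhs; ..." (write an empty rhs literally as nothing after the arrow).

aa->; ab->

  | baabb => bbb
  | bbbaba => bbba
  | aaaba => aba => a
  | bbbab => bbb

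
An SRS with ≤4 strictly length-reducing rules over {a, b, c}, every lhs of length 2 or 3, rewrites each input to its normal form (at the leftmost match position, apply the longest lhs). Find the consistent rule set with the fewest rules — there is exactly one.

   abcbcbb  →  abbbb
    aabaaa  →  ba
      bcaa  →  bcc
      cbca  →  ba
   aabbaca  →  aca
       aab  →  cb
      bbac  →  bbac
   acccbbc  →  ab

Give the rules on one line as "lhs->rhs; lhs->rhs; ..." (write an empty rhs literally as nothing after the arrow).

  | abcbcbb => abbbb
  | aabaaa => cbaaa => cbca => ba
  | bcaa => bcc
  | cbca => ba

aa->c; cbb->; cbc->b; ccb->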